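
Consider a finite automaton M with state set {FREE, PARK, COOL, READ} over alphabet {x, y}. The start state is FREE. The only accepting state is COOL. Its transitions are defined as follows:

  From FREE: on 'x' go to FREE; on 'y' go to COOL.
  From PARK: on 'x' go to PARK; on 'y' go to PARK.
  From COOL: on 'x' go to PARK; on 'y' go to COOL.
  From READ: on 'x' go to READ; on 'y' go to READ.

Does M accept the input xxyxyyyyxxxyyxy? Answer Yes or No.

No

start at FREE
read 'x': FREE → FREE
read 'x': FREE → FREE
read 'y': FREE → COOL
read 'x': COOL → PARK
read 'y': PARK → PARK
read 'y': PARK → PARK
read 'y': PARK → PARK
read 'y': PARK → PARK
read 'x': PARK → PARK
read 'x': PARK → PARK
read 'x': PARK → PARK
read 'y': PARK → PARK
read 'y': PARK → PARK
read 'x': PARK → PARK
read 'y': PARK → PARK
End state PARK is not accepting.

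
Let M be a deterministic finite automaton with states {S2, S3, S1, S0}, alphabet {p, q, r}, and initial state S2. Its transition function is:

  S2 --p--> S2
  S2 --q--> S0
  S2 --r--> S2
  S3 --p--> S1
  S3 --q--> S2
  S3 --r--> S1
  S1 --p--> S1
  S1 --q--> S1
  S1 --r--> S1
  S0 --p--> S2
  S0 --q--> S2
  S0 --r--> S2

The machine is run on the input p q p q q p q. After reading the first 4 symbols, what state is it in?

start at S2
read 'p': S2 → S2
read 'q': S2 → S0
read 'p': S0 → S2
read 'q': S2 → S0
After 4 symbols: S0.

S0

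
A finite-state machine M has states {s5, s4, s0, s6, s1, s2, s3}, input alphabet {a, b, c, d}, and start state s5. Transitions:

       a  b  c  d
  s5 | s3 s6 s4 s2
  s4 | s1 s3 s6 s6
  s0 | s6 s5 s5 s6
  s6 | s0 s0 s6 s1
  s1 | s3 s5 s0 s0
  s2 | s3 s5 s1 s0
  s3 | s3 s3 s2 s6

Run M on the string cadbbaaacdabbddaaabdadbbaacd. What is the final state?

s0

Trace: s5 -c-> s4 -a-> s1 -d-> s0 -b-> s5 -b-> s6 -a-> s0 -a-> s6 -a-> s0 -c-> s5 -d-> s2 -a-> s3 -b-> s3 -b-> s3 -d-> s6 -d-> s1 -a-> s3 -a-> s3 -a-> s3 -b-> s3 -d-> s6 -a-> s0 -d-> s6 -b-> s0 -b-> s5 -a-> s3 -a-> s3 -c-> s2 -d-> s0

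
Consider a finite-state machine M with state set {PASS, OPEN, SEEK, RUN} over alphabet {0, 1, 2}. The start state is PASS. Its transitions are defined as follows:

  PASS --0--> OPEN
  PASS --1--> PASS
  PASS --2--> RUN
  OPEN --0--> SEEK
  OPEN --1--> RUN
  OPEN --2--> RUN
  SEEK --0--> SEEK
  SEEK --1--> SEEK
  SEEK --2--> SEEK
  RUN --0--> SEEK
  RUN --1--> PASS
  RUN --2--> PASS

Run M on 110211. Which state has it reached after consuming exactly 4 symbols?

RUN

PASS → PASS → PASS → OPEN → RUN
After 4 symbols: RUN.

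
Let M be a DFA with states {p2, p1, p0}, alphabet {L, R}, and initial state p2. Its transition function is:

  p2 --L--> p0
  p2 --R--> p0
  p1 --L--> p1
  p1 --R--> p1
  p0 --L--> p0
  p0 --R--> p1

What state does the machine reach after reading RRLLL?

p1

p2 → p0 → p1 → p1 → p1 → p1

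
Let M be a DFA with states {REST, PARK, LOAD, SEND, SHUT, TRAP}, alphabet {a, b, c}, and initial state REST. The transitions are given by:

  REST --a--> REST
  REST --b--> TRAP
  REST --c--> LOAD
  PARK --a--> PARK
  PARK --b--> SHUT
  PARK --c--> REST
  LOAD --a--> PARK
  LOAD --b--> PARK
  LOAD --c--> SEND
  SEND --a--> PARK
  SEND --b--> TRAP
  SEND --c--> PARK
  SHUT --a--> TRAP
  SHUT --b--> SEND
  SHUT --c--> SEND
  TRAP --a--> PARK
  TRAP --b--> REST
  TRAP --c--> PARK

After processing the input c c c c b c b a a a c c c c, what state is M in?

start at REST
read 'c': REST → LOAD
read 'c': LOAD → SEND
read 'c': SEND → PARK
read 'c': PARK → REST
read 'b': REST → TRAP
read 'c': TRAP → PARK
read 'b': PARK → SHUT
read 'a': SHUT → TRAP
read 'a': TRAP → PARK
read 'a': PARK → PARK
read 'c': PARK → REST
read 'c': REST → LOAD
read 'c': LOAD → SEND
read 'c': SEND → PARK

PARK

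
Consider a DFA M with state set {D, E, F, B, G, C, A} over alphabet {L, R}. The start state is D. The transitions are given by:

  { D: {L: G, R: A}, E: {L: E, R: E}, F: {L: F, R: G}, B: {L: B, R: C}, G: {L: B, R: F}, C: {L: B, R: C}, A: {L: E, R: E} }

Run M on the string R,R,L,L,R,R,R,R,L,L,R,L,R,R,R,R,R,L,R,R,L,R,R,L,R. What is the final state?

E

start at D
read 'R': D → A
read 'R': A → E
read 'L': E → E
read 'L': E → E
read 'R': E → E
read 'R': E → E
read 'R': E → E
read 'R': E → E
read 'L': E → E
read 'L': E → E
read 'R': E → E
read 'L': E → E
read 'R': E → E
read 'R': E → E
read 'R': E → E
read 'R': E → E
read 'R': E → E
read 'L': E → E
read 'R': E → E
read 'R': E → E
read 'L': E → E
read 'R': E → E
read 'R': E → E
read 'L': E → E
read 'R': E → E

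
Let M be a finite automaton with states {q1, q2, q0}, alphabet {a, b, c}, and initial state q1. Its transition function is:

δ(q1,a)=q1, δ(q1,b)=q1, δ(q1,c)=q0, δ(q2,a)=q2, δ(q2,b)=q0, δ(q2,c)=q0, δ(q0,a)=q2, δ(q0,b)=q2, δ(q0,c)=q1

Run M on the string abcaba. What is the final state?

start at q1
read 'a': q1 → q1
read 'b': q1 → q1
read 'c': q1 → q0
read 'a': q0 → q2
read 'b': q2 → q0
read 'a': q0 → q2

q2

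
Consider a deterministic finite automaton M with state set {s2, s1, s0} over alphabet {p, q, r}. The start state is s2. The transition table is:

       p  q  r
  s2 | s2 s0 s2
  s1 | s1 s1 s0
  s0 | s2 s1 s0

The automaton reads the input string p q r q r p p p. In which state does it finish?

Trace: s2 -p-> s2 -q-> s0 -r-> s0 -q-> s1 -r-> s0 -p-> s2 -p-> s2 -p-> s2

s2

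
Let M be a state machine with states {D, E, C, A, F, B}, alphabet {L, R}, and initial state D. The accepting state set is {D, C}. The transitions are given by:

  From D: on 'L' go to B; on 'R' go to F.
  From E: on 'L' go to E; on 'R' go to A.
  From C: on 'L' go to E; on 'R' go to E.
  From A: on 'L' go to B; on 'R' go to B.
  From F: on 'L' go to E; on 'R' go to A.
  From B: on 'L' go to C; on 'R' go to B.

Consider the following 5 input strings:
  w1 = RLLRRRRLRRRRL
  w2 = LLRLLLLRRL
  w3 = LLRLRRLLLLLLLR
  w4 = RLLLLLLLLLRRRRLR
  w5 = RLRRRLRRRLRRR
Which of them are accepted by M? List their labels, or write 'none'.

w1: Trace: D -R-> F -L-> E -L-> E -R-> A -R-> B -R-> B -R-> B -L-> C -R-> E -R-> A -R-> B -R-> B -L-> C  → end C, accepted
w2: Trace: D -L-> B -L-> C -R-> E -L-> E -L-> E -L-> E -L-> E -R-> A -R-> B -L-> C  → end C, accepted
w3: Trace: D -L-> B -L-> C -R-> E -L-> E -R-> A -R-> B -L-> C -L-> E -L-> E -L-> E -L-> E -L-> E -L-> E -R-> A  → end A, rejected
w4: Trace: D -R-> F -L-> E -L-> E -L-> E -L-> E -L-> E -L-> E -L-> E -L-> E -L-> E -R-> A -R-> B -R-> B -R-> B -L-> C -R-> E  → end E, rejected
w5: Trace: D -R-> F -L-> E -R-> A -R-> B -R-> B -L-> C -R-> E -R-> A -R-> B -L-> C -R-> E -R-> A -R-> B  → end B, rejected

w1, w2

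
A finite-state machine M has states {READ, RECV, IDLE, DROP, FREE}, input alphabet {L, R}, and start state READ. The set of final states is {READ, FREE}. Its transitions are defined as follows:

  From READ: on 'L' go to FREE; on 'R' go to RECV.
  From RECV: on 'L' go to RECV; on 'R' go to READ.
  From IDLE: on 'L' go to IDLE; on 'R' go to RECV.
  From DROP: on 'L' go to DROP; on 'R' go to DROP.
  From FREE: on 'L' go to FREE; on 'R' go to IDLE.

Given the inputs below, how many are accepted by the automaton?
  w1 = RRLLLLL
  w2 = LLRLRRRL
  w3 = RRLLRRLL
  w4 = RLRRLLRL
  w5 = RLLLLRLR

w1: Trace: READ -R-> RECV -R-> READ -L-> FREE -L-> FREE -L-> FREE -L-> FREE -L-> FREE  → end FREE, accepted
w2: Trace: READ -L-> FREE -L-> FREE -R-> IDLE -L-> IDLE -R-> RECV -R-> READ -R-> RECV -L-> RECV  → end RECV, rejected
w3: Trace: READ -R-> RECV -R-> READ -L-> FREE -L-> FREE -R-> IDLE -R-> RECV -L-> RECV -L-> RECV  → end RECV, rejected
w4: Trace: READ -R-> RECV -L-> RECV -R-> READ -R-> RECV -L-> RECV -L-> RECV -R-> READ -L-> FREE  → end FREE, accepted
w5: Trace: READ -R-> RECV -L-> RECV -L-> RECV -L-> RECV -L-> RECV -R-> READ -L-> FREE -R-> IDLE  → end IDLE, rejected

2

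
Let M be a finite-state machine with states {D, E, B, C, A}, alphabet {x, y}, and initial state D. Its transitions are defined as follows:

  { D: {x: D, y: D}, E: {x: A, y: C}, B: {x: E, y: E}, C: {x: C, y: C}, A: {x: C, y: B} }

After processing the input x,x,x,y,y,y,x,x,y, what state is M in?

D → D → D → D → D → D → D → D → D → D

D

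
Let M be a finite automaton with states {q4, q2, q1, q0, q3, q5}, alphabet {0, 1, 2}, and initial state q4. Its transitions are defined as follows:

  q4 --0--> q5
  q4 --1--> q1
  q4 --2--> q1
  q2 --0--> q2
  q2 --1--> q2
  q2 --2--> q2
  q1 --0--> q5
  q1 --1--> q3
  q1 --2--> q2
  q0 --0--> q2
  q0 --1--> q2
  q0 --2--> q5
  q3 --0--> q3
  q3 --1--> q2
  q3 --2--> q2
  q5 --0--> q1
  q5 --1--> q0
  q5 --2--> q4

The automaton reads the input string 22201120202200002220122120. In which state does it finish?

q2

start at q4
read '2': q4 → q1
read '2': q1 → q2
read '2': q2 → q2
read '0': q2 → q2
read '1': q2 → q2
read '1': q2 → q2
read '2': q2 → q2
read '0': q2 → q2
read '2': q2 → q2
read '0': q2 → q2
read '2': q2 → q2
read '2': q2 → q2
read '0': q2 → q2
read '0': q2 → q2
read '0': q2 → q2
read '0': q2 → q2
read '2': q2 → q2
read '2': q2 → q2
read '2': q2 → q2
read '0': q2 → q2
read '1': q2 → q2
read '2': q2 → q2
read '2': q2 → q2
read '1': q2 → q2
read '2': q2 → q2
read '0': q2 → q2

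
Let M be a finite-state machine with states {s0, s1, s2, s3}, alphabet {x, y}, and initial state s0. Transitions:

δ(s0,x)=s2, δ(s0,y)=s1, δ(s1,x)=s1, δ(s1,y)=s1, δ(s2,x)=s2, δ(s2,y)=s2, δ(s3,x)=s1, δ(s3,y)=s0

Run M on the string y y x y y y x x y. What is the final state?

s1

s0 → s1 → s1 → s1 → s1 → s1 → s1 → s1 → s1 → s1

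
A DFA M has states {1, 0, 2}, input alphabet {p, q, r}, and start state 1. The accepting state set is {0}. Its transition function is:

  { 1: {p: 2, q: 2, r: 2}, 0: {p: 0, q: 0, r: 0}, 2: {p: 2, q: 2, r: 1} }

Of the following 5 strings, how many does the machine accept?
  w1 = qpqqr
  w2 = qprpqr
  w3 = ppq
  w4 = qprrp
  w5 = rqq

w1: Trace: 1 -q-> 2 -p-> 2 -q-> 2 -q-> 2 -r-> 1  → end 1, rejected
w2: Trace: 1 -q-> 2 -p-> 2 -r-> 1 -p-> 2 -q-> 2 -r-> 1  → end 1, rejected
w3: Trace: 1 -p-> 2 -p-> 2 -q-> 2  → end 2, rejected
w4: Trace: 1 -q-> 2 -p-> 2 -r-> 1 -r-> 2 -p-> 2  → end 2, rejected
w5: Trace: 1 -r-> 2 -q-> 2 -q-> 2  → end 2, rejected

0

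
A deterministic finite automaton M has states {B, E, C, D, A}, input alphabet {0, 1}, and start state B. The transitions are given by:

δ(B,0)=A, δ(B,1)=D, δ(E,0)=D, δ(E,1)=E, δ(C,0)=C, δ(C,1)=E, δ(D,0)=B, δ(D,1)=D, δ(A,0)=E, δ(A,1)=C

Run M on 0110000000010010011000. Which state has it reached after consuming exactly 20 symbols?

start at B
read '0': B → A
read '1': A → C
read '1': C → E
read '0': E → D
read '0': D → B
read '0': B → A
read '0': A → E
read '0': E → D
read '0': D → B
read '0': B → A
read '0': A → E
read '1': E → E
read '0': E → D
read '0': D → B
read '1': B → D
read '0': D → B
read '0': B → A
read '1': A → C
read '1': C → E
read '0': E → D
After 20 symbols: D.

D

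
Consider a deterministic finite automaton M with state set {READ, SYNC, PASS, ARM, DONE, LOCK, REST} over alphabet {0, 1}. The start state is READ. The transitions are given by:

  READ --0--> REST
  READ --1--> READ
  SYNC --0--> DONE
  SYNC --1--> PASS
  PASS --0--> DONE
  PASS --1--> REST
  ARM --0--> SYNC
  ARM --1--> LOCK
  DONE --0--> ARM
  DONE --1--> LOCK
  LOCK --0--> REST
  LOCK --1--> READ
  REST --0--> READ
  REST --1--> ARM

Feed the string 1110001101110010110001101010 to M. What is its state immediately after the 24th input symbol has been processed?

REST

Trace: READ -1-> READ -1-> READ -1-> READ -0-> REST -0-> READ -0-> REST -1-> ARM -1-> LOCK -0-> REST -1-> ARM -1-> LOCK -1-> READ -0-> REST -0-> READ -1-> READ -0-> REST -1-> ARM -1-> LOCK -0-> REST -0-> READ -0-> REST -1-> ARM -1-> LOCK -0-> REST
After 24 symbols: REST.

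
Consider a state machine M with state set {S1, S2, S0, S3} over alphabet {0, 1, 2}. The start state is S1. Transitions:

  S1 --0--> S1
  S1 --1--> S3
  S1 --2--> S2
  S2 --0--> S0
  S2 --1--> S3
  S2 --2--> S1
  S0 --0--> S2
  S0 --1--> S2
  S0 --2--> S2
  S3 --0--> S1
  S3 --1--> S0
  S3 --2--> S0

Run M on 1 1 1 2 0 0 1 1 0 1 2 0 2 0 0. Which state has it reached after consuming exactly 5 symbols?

S1

Trace: S1 -1-> S3 -1-> S0 -1-> S2 -2-> S1 -0-> S1
After 5 symbols: S1.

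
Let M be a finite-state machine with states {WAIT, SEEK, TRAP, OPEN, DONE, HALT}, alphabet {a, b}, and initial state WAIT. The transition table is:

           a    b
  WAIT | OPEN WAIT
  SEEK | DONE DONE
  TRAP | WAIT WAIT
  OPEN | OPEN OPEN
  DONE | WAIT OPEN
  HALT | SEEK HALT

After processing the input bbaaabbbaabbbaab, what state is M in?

OPEN

Trace: WAIT -b-> WAIT -b-> WAIT -a-> OPEN -a-> OPEN -a-> OPEN -b-> OPEN -b-> OPEN -b-> OPEN -a-> OPEN -a-> OPEN -b-> OPEN -b-> OPEN -b-> OPEN -a-> OPEN -a-> OPEN -b-> OPEN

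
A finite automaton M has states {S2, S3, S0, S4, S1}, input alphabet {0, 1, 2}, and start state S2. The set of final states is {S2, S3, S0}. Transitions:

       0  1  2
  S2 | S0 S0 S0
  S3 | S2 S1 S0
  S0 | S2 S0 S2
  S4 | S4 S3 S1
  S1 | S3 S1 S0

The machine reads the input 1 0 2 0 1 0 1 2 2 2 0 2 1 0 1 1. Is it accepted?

Yes

S2 → S0 → S2 → S0 → S2 → S0 → S2 → S0 → S2 → S0 → S2 → S0 → S2 → S0 → S2 → S0 → S0
End state S0 is accepting.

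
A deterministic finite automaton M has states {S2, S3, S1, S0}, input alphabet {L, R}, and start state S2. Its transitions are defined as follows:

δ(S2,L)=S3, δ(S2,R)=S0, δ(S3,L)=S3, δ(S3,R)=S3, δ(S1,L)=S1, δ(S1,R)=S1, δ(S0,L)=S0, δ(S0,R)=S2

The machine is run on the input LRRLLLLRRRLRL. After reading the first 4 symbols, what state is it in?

S3

S2 → S3 → S3 → S3 → S3
After 4 symbols: S3.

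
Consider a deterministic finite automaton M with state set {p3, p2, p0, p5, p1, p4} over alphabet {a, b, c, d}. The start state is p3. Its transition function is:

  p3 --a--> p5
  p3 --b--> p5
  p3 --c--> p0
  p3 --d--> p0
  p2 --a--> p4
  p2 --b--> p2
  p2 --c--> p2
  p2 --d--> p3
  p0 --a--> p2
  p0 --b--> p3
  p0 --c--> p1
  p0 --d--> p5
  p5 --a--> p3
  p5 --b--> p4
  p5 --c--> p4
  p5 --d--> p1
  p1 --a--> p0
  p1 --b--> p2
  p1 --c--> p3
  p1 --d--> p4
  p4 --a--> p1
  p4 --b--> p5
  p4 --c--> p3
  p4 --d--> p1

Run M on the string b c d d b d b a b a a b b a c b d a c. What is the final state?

Trace: p3 -b-> p5 -c-> p4 -d-> p1 -d-> p4 -b-> p5 -d-> p1 -b-> p2 -a-> p4 -b-> p5 -a-> p3 -a-> p5 -b-> p4 -b-> p5 -a-> p3 -c-> p0 -b-> p3 -d-> p0 -a-> p2 -c-> p2

p2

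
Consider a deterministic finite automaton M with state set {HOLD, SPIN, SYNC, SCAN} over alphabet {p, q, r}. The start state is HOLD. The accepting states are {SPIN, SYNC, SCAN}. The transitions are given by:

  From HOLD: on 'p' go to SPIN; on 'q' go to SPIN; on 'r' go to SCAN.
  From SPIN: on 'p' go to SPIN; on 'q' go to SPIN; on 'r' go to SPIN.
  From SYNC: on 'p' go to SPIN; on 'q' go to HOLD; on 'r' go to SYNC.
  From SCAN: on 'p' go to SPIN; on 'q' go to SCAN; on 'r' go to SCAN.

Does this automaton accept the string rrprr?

HOLD → SCAN → SCAN → SPIN → SPIN → SPIN
End state SPIN is accepting.

Yes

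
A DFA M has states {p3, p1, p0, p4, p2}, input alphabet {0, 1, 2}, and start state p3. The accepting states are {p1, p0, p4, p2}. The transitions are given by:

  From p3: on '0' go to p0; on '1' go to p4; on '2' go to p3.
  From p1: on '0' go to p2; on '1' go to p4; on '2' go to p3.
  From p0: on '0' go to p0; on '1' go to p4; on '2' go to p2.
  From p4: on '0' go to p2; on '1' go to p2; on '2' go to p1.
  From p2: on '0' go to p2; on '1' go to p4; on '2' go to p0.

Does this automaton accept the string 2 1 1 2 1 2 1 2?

Trace: p3 -2-> p3 -1-> p4 -1-> p2 -2-> p0 -1-> p4 -2-> p1 -1-> p4 -2-> p1
End state p1 is accepting.

Yes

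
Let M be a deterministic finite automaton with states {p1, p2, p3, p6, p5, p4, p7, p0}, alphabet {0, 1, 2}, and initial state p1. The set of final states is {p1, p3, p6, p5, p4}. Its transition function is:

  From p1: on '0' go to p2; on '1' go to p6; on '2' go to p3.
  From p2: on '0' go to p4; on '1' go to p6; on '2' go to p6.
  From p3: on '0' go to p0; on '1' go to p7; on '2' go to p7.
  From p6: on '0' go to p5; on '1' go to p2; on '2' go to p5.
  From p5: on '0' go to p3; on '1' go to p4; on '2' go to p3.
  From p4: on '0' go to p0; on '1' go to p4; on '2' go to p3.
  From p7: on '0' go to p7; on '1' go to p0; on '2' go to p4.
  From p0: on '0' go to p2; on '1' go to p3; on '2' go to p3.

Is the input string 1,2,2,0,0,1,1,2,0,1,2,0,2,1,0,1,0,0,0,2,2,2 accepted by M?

Yes

p1 → p6 → p5 → p3 → p0 → p2 → p6 → p2 → p6 → p5 → p4 → p3 → p0 → p3 → p7 → p7 → p0 → p2 → p4 → p0 → p3 → p7 → p4
End state p4 is accepting.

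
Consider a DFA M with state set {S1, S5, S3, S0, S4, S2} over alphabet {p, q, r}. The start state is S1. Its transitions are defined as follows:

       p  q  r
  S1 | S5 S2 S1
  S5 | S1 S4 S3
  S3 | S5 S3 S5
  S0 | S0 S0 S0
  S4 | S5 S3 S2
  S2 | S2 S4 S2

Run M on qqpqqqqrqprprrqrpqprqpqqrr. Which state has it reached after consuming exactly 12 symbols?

Trace: S1 -q-> S2 -q-> S4 -p-> S5 -q-> S4 -q-> S3 -q-> S3 -q-> S3 -r-> S5 -q-> S4 -p-> S5 -r-> S3 -p-> S5
After 12 symbols: S5.

S5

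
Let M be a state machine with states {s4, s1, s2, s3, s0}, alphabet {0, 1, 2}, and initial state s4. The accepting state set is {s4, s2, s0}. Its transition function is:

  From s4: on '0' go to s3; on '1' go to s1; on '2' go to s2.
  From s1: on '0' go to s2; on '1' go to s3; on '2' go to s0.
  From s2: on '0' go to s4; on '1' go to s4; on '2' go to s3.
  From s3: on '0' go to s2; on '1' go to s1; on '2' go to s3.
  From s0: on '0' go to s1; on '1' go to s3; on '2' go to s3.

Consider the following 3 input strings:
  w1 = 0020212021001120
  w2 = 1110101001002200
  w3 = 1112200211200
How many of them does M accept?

3

w1: Trace: s4 -0-> s3 -0-> s2 -2-> s3 -0-> s2 -2-> s3 -1-> s1 -2-> s0 -0-> s1 -2-> s0 -1-> s3 -0-> s2 -0-> s4 -1-> s1 -1-> s3 -2-> s3 -0-> s2  → end s2, accepted
w2: Trace: s4 -1-> s1 -1-> s3 -1-> s1 -0-> s2 -1-> s4 -0-> s3 -1-> s1 -0-> s2 -0-> s4 -1-> s1 -0-> s2 -0-> s4 -2-> s2 -2-> s3 -0-> s2 -0-> s4  → end s4, accepted
w3: Trace: s4 -1-> s1 -1-> s3 -1-> s1 -2-> s0 -2-> s3 -0-> s2 -0-> s4 -2-> s2 -1-> s4 -1-> s1 -2-> s0 -0-> s1 -0-> s2  → end s2, accepted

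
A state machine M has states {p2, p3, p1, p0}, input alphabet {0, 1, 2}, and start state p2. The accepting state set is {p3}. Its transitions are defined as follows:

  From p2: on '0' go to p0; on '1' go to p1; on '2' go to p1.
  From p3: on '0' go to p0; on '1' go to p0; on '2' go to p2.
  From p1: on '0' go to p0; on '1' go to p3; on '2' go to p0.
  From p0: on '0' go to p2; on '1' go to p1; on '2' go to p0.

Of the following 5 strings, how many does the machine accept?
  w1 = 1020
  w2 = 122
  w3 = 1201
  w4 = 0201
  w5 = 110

0

w1: p2 → p1 → p0 → p0 → p2  → end p2, rejected
w2: p2 → p1 → p0 → p0  → end p0, rejected
w3: p2 → p1 → p0 → p2 → p1  → end p1, rejected
w4: p2 → p0 → p0 → p2 → p1  → end p1, rejected
w5: p2 → p1 → p3 → p0  → end p0, rejected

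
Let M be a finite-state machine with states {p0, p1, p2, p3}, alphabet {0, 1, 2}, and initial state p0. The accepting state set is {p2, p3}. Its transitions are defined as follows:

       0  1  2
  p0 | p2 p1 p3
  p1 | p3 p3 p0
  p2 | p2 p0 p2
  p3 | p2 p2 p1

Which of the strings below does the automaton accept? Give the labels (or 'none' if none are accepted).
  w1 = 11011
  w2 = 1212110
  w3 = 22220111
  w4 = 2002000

w1: Trace: p0 -1-> p1 -1-> p3 -0-> p2 -1-> p0 -1-> p1  → end p1, rejected
w2: Trace: p0 -1-> p1 -2-> p0 -1-> p1 -2-> p0 -1-> p1 -1-> p3 -0-> p2  → end p2, accepted
w3: Trace: p0 -2-> p3 -2-> p1 -2-> p0 -2-> p3 -0-> p2 -1-> p0 -1-> p1 -1-> p3  → end p3, accepted
w4: Trace: p0 -2-> p3 -0-> p2 -0-> p2 -2-> p2 -0-> p2 -0-> p2 -0-> p2  → end p2, accepted

w2, w3, w4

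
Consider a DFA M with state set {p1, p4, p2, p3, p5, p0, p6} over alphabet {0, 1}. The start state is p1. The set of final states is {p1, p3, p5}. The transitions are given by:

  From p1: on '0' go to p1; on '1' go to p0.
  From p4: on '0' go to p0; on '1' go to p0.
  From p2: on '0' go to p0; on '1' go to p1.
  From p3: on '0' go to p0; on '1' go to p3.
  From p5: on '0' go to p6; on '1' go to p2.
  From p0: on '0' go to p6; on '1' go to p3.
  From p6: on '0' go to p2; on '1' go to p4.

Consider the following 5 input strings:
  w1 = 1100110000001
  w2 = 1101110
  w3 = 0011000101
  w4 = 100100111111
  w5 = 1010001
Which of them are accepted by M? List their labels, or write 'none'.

w1:
  start at p1
  read '1': p1 → p0
  read '1': p0 → p3
  read '0': p3 → p0
  read '0': p0 → p6
  read '1': p6 → p4
  read '1': p4 → p0
  read '0': p0 → p6
  read '0': p6 → p2
  read '0': p2 → p0
  read '0': p0 → p6
  read '0': p6 → p2
  read '0': p2 → p0
  read '1': p0 → p3
  end p3, accepted
w2:
  start at p1
  read '1': p1 → p0
  read '1': p0 → p3
  read '0': p3 → p0
  read '1': p0 → p3
  read '1': p3 → p3
  read '1': p3 → p3
  read '0': p3 → p0
  end p0, rejected
w3:
  start at p1
  read '0': p1 → p1
  read '0': p1 → p1
  read '1': p1 → p0
  read '1': p0 → p3
  read '0': p3 → p0
  read '0': p0 → p6
  read '0': p6 → p2
  read '1': p2 → p1
  read '0': p1 → p1
  read '1': p1 → p0
  end p0, rejected
w4:
  start at p1
  read '1': p1 → p0
  read '0': p0 → p6
  read '0': p6 → p2
  read '1': p2 → p1
  read '0': p1 → p1
  read '0': p1 → p1
  read '1': p1 → p0
  read '1': p0 → p3
  read '1': p3 → p3
  read '1': p3 → p3
  read '1': p3 → p3
  read '1': p3 → p3
  end p3, accepted
w5:
  start at p1
  read '1': p1 → p0
  read '0': p0 → p6
  read '1': p6 → p4
  read '0': p4 → p0
  read '0': p0 → p6
  read '0': p6 → p2
  read '1': p2 → p1
  end p1, accepted

w1, w4, w5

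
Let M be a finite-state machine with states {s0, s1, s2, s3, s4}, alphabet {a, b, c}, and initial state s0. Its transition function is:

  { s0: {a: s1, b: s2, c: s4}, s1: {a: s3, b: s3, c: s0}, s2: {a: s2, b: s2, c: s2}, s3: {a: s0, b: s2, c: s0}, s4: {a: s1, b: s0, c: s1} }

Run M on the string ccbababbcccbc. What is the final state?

s2

start at s0
read 'c': s0 → s4
read 'c': s4 → s1
read 'b': s1 → s3
read 'a': s3 → s0
read 'b': s0 → s2
read 'a': s2 → s2
read 'b': s2 → s2
read 'b': s2 → s2
read 'c': s2 → s2
read 'c': s2 → s2
read 'c': s2 → s2
read 'b': s2 → s2
read 'c': s2 → s2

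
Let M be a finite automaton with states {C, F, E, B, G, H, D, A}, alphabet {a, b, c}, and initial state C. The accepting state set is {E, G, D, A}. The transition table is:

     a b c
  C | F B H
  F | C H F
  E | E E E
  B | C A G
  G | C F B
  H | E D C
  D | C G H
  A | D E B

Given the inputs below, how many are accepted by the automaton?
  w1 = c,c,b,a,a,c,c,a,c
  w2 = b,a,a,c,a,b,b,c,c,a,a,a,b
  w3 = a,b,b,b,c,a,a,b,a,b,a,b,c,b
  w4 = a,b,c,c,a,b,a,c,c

w1:
  start at C
  read 'c': C → H
  read 'c': H → C
  read 'b': C → B
  read 'a': B → C
  read 'a': C → F
  read 'c': F → F
  read 'c': F → F
  read 'a': F → C
  read 'c': C → H
  end H, rejected
w2:
  start at C
  read 'b': C → B
  read 'a': B → C
  read 'a': C → F
  read 'c': F → F
  read 'a': F → C
  read 'b': C → B
  read 'b': B → A
  read 'c': A → B
  read 'c': B → G
  read 'a': G → C
  read 'a': C → F
  read 'a': F → C
  read 'b': C → B
  end B, rejected
w3:
  start at C
  read 'a': C → F
  read 'b': F → H
  read 'b': H → D
  read 'b': D → G
  read 'c': G → B
  read 'a': B → C
  read 'a': C → F
  read 'b': F → H
  read 'a': H → E
  read 'b': E → E
  read 'a': E → E
  read 'b': E → E
  read 'c': E → E
  read 'b': E → E
  end E, accepted
w4:
  start at C
  read 'a': C → F
  read 'b': F → H
  read 'c': H → C
  read 'c': C → H
  read 'a': H → E
  read 'b': E → E
  read 'a': E → E
  read 'c': E → E
  read 'c': E → E
  end E, accepted

2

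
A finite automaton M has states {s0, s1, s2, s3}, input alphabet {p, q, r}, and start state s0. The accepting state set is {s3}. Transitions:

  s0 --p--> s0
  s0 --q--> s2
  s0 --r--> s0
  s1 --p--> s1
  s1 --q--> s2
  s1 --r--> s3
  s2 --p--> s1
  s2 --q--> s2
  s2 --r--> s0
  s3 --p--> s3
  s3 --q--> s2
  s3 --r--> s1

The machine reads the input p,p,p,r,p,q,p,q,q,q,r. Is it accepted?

No

Trace: s0 -p-> s0 -p-> s0 -p-> s0 -r-> s0 -p-> s0 -q-> s2 -p-> s1 -q-> s2 -q-> s2 -q-> s2 -r-> s0
End state s0 is not accepting.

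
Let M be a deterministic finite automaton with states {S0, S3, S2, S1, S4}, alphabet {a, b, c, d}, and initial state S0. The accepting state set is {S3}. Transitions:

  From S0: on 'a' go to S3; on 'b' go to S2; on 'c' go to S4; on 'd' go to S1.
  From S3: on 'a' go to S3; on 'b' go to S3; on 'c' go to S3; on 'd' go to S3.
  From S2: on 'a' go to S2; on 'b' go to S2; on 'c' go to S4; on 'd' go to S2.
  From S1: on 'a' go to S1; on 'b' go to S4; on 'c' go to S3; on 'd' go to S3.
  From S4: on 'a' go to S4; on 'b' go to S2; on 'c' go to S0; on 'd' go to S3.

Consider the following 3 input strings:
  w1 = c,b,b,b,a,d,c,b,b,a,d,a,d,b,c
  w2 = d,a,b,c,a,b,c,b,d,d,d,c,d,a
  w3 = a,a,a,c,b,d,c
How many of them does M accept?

2

w1: S0 → S4 → S2 → S2 → S2 → S2 → S2 → S4 → S2 → S2 → S2 → S2 → S2 → S2 → S2 → S4  → end S4, rejected
w2: S0 → S1 → S1 → S4 → S0 → S3 → S3 → S3 → S3 → S3 → S3 → S3 → S3 → S3 → S3  → end S3, accepted
w3: S0 → S3 → S3 → S3 → S3 → S3 → S3 → S3  → end S3, accepted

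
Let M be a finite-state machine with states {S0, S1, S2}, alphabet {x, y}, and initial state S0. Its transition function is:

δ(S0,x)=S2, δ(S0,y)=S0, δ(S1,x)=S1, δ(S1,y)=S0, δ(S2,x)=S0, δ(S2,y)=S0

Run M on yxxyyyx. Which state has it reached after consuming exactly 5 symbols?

S0

S0 → S0 → S2 → S0 → S0 → S0
After 5 symbols: S0.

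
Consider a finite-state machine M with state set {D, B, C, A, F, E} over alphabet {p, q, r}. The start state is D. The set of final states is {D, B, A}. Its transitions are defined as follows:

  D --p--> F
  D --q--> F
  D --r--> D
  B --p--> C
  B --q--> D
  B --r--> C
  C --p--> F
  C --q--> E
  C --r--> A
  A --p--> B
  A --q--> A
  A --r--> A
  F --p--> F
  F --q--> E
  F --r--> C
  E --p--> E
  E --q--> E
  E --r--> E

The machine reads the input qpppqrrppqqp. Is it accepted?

D → F → F → F → F → E → E → E → E → E → E → E → E
End state E is not accepting.

No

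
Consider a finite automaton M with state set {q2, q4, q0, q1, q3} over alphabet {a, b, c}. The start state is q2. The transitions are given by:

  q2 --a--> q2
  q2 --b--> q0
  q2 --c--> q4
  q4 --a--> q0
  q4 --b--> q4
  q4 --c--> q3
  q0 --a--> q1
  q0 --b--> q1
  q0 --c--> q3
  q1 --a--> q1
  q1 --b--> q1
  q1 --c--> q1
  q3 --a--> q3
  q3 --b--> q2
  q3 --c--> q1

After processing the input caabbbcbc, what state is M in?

q1

start at q2
read 'c': q2 → q4
read 'a': q4 → q0
read 'a': q0 → q1
read 'b': q1 → q1
read 'b': q1 → q1
read 'b': q1 → q1
read 'c': q1 → q1
read 'b': q1 → q1
read 'c': q1 → q1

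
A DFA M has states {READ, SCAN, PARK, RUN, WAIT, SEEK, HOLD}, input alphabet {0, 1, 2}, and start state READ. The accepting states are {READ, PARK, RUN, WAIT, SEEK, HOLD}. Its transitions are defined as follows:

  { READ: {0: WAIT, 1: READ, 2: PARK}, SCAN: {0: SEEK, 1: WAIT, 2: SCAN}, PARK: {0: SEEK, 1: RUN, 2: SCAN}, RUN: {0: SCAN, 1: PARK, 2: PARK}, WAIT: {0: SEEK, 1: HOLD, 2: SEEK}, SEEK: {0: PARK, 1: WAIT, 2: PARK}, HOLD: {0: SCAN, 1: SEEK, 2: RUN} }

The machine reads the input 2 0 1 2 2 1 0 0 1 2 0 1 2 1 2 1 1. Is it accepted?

start at READ
read '2': READ → PARK
read '0': PARK → SEEK
read '1': SEEK → WAIT
read '2': WAIT → SEEK
read '2': SEEK → PARK
read '1': PARK → RUN
read '0': RUN → SCAN
read '0': SCAN → SEEK
read '1': SEEK → WAIT
read '2': WAIT → SEEK
read '0': SEEK → PARK
read '1': PARK → RUN
read '2': RUN → PARK
read '1': PARK → RUN
read '2': RUN → PARK
read '1': PARK → RUN
read '1': RUN → PARK
End state PARK is accepting.

Yes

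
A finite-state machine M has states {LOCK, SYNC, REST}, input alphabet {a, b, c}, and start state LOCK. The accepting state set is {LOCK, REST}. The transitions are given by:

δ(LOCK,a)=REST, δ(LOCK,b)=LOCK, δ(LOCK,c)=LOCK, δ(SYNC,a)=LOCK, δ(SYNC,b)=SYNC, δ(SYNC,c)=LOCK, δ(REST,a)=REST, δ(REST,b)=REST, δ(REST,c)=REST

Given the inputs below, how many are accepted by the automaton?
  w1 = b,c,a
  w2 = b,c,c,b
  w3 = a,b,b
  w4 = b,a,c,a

w1: LOCK → LOCK → LOCK → REST  → end REST, accepted
w2: LOCK → LOCK → LOCK → LOCK → LOCK  → end LOCK, accepted
w3: LOCK → REST → REST → REST  → end REST, accepted
w4: LOCK → LOCK → REST → REST → REST  → end REST, accepted

4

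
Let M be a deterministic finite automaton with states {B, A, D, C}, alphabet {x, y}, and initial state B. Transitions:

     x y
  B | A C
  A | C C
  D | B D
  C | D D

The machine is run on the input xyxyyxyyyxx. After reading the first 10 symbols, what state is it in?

B

B → A → C → D → D → D → B → C → D → D → B
After 10 symbols: B.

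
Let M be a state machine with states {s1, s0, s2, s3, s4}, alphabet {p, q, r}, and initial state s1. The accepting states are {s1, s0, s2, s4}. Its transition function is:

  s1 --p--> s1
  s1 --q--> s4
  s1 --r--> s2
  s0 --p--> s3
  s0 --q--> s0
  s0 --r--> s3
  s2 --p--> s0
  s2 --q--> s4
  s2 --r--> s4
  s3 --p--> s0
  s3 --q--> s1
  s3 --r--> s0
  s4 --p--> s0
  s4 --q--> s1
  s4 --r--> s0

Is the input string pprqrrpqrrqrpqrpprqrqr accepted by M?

s1 → s1 → s1 → s2 → s4 → s0 → s3 → s0 → s0 → s3 → s0 → s0 → s3 → s0 → s0 → s3 → s0 → s3 → s0 → s0 → s3 → s1 → s2
End state s2 is accepting.

Yes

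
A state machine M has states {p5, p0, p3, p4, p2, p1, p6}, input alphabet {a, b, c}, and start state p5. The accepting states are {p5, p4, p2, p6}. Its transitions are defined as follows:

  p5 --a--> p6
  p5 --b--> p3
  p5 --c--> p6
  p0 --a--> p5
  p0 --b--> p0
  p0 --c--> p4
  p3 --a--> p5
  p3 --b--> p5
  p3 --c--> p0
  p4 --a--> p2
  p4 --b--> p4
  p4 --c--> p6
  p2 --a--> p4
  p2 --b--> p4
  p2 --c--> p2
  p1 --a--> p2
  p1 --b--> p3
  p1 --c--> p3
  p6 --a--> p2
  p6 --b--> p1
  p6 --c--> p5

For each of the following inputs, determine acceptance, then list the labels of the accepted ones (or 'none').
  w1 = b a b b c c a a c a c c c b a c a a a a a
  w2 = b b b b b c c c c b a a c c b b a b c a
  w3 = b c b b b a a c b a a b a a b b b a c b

w1, w2, w3

w1: Trace: p5 -b-> p3 -a-> p5 -b-> p3 -b-> p5 -c-> p6 -c-> p5 -a-> p6 -a-> p2 -c-> p2 -a-> p4 -c-> p6 -c-> p5 -c-> p6 -b-> p1 -a-> p2 -c-> p2 -a-> p4 -a-> p2 -a-> p4 -a-> p2 -a-> p4  → end p4, accepted
w2: Trace: p5 -b-> p3 -b-> p5 -b-> p3 -b-> p5 -b-> p3 -c-> p0 -c-> p4 -c-> p6 -c-> p5 -b-> p3 -a-> p5 -a-> p6 -c-> p5 -c-> p6 -b-> p1 -b-> p3 -a-> p5 -b-> p3 -c-> p0 -a-> p5  → end p5, accepted
w3: Trace: p5 -b-> p3 -c-> p0 -b-> p0 -b-> p0 -b-> p0 -a-> p5 -a-> p6 -c-> p5 -b-> p3 -a-> p5 -a-> p6 -b-> p1 -a-> p2 -a-> p4 -b-> p4 -b-> p4 -b-> p4 -a-> p2 -c-> p2 -b-> p4  → end p4, accepted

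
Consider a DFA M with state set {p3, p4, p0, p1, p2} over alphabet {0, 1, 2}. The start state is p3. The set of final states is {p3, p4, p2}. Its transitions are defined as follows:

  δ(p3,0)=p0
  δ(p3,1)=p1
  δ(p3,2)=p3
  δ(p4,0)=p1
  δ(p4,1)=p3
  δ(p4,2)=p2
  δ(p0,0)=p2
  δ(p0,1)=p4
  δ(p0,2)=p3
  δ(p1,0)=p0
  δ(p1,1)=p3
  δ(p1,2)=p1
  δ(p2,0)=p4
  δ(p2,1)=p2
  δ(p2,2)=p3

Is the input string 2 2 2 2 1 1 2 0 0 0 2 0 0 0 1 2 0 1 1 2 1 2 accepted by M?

p3 → p3 → p3 → p3 → p3 → p1 → p3 → p3 → p0 → p2 → p4 → p2 → p4 → p1 → p0 → p4 → p2 → p4 → p3 → p1 → p1 → p3 → p3
End state p3 is accepting.

Yes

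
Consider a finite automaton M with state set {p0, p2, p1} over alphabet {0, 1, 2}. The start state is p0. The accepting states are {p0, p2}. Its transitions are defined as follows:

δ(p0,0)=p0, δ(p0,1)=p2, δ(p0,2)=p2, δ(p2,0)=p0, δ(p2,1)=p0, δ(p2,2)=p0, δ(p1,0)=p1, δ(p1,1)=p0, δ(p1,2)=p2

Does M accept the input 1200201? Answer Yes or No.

Trace: p0 -1-> p2 -2-> p0 -0-> p0 -0-> p0 -2-> p2 -0-> p0 -1-> p2
End state p2 is accepting.

Yes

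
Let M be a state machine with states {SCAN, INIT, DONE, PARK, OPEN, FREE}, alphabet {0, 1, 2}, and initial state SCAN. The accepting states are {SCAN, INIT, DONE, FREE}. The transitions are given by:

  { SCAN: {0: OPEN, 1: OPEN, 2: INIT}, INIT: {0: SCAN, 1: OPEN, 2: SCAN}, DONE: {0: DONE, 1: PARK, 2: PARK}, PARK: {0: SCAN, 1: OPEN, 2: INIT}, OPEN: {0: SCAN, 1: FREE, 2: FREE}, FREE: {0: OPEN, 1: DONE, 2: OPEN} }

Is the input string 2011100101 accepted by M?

Trace: SCAN -2-> INIT -0-> SCAN -1-> OPEN -1-> FREE -1-> DONE -0-> DONE -0-> DONE -1-> PARK -0-> SCAN -1-> OPEN
End state OPEN is not accepting.

No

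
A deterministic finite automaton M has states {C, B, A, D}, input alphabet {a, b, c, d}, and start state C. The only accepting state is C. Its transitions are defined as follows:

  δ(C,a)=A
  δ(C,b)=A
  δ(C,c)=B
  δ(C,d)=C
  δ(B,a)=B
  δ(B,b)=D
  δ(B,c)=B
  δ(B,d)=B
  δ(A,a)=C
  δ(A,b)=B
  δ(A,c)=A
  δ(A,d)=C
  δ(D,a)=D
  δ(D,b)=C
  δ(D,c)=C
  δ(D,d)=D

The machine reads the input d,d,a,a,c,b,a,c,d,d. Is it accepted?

Yes

C → C → C → A → C → B → D → D → C → C → C
End state C is accepting.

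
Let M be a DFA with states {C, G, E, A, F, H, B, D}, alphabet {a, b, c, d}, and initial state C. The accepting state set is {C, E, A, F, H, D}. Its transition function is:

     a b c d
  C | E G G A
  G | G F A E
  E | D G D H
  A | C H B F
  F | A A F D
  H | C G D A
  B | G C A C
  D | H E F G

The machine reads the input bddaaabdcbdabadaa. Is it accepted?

Yes

Trace: C -b-> G -d-> E -d-> H -a-> C -a-> E -a-> D -b-> E -d-> H -c-> D -b-> E -d-> H -a-> C -b-> G -a-> G -d-> E -a-> D -a-> H
End state H is accepting.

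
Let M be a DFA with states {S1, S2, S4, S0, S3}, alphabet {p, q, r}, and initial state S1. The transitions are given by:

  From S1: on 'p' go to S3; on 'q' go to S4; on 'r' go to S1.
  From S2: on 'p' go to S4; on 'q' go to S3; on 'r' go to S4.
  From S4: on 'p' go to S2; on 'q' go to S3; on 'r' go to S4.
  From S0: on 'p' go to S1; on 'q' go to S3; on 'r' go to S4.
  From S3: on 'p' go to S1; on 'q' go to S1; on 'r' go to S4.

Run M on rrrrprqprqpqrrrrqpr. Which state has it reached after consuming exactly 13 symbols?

S1 → S1 → S1 → S1 → S1 → S3 → S4 → S3 → S1 → S1 → S4 → S2 → S3 → S4
After 13 symbols: S4.

S4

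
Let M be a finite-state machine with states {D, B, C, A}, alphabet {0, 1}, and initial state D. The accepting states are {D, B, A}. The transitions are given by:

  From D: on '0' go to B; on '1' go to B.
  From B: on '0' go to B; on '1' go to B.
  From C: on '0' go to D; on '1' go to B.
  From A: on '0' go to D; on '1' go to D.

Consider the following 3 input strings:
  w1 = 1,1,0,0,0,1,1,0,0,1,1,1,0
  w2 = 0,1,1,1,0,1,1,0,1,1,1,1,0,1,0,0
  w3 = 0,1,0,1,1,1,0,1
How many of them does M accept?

3

w1: Trace: D -1-> B -1-> B -0-> B -0-> B -0-> B -1-> B -1-> B -0-> B -0-> B -1-> B -1-> B -1-> B -0-> B  → end B, accepted
w2: Trace: D -0-> B -1-> B -1-> B -1-> B -0-> B -1-> B -1-> B -0-> B -1-> B -1-> B -1-> B -1-> B -0-> B -1-> B -0-> B -0-> B  → end B, accepted
w3: Trace: D -0-> B -1-> B -0-> B -1-> B -1-> B -1-> B -0-> B -1-> B  → end B, accepted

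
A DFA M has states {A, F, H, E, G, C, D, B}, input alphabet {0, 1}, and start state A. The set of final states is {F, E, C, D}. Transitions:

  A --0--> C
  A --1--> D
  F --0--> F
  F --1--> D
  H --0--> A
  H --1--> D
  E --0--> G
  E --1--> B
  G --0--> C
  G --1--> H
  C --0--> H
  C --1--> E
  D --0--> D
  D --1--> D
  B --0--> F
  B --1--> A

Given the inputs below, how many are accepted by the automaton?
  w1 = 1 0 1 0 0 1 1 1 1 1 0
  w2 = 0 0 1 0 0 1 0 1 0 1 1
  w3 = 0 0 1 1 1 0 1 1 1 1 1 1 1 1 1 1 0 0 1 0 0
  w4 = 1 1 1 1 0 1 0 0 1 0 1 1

w1: Trace: A -1-> D -0-> D -1-> D -0-> D -0-> D -1-> D -1-> D -1-> D -1-> D -1-> D -0-> D  → end D, accepted
w2: Trace: A -0-> C -0-> H -1-> D -0-> D -0-> D -1-> D -0-> D -1-> D -0-> D -1-> D -1-> D  → end D, accepted
w3: Trace: A -0-> C -0-> H -1-> D -1-> D -1-> D -0-> D -1-> D -1-> D -1-> D -1-> D -1-> D -1-> D -1-> D -1-> D -1-> D -1-> D -0-> D -0-> D -1-> D -0-> D -0-> D  → end D, accepted
w4: Trace: A -1-> D -1-> D -1-> D -1-> D -0-> D -1-> D -0-> D -0-> D -1-> D -0-> D -1-> D -1-> D  → end D, accepted

4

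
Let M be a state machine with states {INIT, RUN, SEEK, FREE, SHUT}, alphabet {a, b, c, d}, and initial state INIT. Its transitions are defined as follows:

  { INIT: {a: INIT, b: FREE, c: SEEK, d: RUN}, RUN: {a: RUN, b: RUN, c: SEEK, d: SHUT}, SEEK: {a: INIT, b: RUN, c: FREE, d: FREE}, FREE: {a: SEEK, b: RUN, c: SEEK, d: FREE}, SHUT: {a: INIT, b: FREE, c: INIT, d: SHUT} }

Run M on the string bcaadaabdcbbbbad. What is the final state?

start at INIT
read 'b': INIT → FREE
read 'c': FREE → SEEK
read 'a': SEEK → INIT
read 'a': INIT → INIT
read 'd': INIT → RUN
read 'a': RUN → RUN
read 'a': RUN → RUN
read 'b': RUN → RUN
read 'd': RUN → SHUT
read 'c': SHUT → INIT
read 'b': INIT → FREE
read 'b': FREE → RUN
read 'b': RUN → RUN
read 'b': RUN → RUN
read 'a': RUN → RUN
read 'd': RUN → SHUT

SHUT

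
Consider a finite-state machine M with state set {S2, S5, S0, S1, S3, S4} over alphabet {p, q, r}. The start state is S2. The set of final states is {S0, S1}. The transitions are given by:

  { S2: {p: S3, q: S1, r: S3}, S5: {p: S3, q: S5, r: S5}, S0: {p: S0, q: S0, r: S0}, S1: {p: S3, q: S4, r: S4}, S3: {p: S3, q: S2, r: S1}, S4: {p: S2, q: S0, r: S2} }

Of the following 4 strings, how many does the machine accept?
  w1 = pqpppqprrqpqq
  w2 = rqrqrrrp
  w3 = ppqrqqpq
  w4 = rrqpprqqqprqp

w1: S2 → S3 → S2 → S3 → S3 → S3 → S2 → S3 → S1 → S4 → S0 → S0 → S0 → S0  → end S0, accepted
w2: S2 → S3 → S2 → S3 → S2 → S3 → S1 → S4 → S2  → end S2, rejected
w3: S2 → S3 → S3 → S2 → S3 → S2 → S1 → S3 → S2  → end S2, rejected
w4: S2 → S3 → S1 → S4 → S2 → S3 → S1 → S4 → S0 → S0 → S0 → S0 → S0 → S0  → end S0, accepted

2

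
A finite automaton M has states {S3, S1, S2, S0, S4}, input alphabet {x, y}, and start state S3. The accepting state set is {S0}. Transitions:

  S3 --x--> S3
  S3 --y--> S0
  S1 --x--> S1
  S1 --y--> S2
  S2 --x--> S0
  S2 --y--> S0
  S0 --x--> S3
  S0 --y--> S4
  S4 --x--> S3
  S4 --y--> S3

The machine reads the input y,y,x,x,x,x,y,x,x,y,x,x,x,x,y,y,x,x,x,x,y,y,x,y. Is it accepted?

Yes

S3 → S0 → S4 → S3 → S3 → S3 → S3 → S0 → S3 → S3 → S0 → S3 → S3 → S3 → S3 → S0 → S4 → S3 → S3 → S3 → S3 → S0 → S4 → S3 → S0
End state S0 is accepting.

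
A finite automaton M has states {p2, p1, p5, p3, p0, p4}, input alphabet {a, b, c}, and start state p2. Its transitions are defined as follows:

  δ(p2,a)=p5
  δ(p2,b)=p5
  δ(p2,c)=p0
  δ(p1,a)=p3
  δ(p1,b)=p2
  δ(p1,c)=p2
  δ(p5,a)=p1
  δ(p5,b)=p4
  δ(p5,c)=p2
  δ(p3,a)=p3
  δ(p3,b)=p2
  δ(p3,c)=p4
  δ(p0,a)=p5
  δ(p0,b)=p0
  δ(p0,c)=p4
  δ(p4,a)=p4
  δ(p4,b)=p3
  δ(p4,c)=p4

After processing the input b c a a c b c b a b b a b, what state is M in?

p2

start at p2
read 'b': p2 → p5
read 'c': p5 → p2
read 'a': p2 → p5
read 'a': p5 → p1
read 'c': p1 → p2
read 'b': p2 → p5
read 'c': p5 → p2
read 'b': p2 → p5
read 'a': p5 → p1
read 'b': p1 → p2
read 'b': p2 → p5
read 'a': p5 → p1
read 'b': p1 → p2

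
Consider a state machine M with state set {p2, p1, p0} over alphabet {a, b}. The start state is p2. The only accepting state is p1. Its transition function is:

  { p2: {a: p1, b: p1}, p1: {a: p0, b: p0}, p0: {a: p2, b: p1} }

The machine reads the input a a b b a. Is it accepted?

Trace: p2 -a-> p1 -a-> p0 -b-> p1 -b-> p0 -a-> p2
End state p2 is not accepting.

No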